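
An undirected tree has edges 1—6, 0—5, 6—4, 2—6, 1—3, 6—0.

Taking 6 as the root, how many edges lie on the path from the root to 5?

2

Climbing from 5 to the root: 5 → 0 → 6. That's 2 steps.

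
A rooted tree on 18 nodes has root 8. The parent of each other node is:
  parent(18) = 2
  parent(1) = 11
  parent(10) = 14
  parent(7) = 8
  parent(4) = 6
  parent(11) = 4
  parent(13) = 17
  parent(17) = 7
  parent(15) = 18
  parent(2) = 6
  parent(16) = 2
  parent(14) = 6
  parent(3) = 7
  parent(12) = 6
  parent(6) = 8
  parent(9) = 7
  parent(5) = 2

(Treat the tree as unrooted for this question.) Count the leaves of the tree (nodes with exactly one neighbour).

Degree-1 nodes: 1, 3, 5, 9, 10, 12, 13, 15, 16 — 9 of them.

9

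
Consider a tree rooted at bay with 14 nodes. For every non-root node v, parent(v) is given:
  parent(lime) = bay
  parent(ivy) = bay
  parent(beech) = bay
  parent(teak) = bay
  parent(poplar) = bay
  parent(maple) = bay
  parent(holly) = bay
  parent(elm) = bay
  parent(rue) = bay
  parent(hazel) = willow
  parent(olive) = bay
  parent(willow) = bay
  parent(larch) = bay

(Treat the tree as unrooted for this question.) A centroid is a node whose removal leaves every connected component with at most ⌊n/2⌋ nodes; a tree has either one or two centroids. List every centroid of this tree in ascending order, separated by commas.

bay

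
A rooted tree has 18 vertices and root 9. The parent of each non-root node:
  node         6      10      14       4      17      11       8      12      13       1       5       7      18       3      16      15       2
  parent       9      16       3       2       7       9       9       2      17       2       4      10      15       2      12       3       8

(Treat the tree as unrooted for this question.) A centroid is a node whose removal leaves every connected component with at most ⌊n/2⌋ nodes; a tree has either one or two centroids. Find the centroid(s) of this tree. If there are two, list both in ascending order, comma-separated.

If 2 is removed the pieces have sizes 6, 4, 4, 2, 1, all ≤ ⌊18/2⌋ = 9.
Every other node leaves some component of size > 9, so the centroid is unique.

2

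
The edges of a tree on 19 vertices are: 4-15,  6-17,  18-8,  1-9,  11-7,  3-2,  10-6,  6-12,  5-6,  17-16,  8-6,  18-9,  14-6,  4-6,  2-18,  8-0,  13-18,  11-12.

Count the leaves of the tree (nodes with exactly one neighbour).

10

Exactly 10 nodes have a single neighbour: 0, 1, 3, 5, 7, 10, 13, 14, 15, 16.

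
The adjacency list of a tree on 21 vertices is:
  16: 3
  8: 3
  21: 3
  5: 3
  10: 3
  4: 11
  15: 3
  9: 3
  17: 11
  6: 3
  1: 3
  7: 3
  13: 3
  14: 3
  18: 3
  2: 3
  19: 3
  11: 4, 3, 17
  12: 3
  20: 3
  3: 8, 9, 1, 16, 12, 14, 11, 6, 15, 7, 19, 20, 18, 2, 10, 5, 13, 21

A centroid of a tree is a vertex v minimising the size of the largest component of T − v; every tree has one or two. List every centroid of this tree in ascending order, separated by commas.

3

If 3 is removed the pieces have sizes 3, 1, 1, 1, 1, 1, 1, 1, 1, 1, 1, 1, 1, 1, 1, 1, 1, 1, all ≤ ⌊21/2⌋ = 10.
No neighbour of 3 does as well, so 3 is the unique centroid.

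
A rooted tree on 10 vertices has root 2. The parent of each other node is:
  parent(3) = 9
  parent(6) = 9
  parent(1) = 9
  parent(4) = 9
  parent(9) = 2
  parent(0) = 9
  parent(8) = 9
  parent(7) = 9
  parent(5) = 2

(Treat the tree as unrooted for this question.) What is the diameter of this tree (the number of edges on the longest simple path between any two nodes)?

Starting from 5, a farthest node is 8 at distance 3.
One longest path: 5 - 2 - 9 - 8.
So the diameter is 3.

3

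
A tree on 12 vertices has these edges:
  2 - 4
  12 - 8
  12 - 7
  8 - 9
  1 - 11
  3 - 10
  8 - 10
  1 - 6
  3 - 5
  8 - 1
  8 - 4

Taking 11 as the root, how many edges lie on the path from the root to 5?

5

Path from 11 to 5: 11 – 1 – 8 – 10 – 3 – 5, which has 5 edges.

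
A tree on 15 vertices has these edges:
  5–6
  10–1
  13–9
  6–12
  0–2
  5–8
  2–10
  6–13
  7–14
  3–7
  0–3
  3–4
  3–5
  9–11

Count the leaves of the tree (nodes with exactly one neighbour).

Degree-1 nodes: 1, 4, 8, 11, 12, 14 — 6 of them.

6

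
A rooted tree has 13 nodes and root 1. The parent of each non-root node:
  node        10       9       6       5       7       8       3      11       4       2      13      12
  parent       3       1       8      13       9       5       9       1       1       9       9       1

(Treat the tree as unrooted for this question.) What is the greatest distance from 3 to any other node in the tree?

5

The node farthest from 3 is 6, via 3-9-13-5-8-6 — 5 edges.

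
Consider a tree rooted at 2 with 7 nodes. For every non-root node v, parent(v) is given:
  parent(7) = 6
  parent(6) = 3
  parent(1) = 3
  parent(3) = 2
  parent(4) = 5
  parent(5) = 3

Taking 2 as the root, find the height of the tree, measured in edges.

3

A deepest node is 7, reached by 2 → 3 → 6 → 7.
That path has 3 edges, so the height is 3.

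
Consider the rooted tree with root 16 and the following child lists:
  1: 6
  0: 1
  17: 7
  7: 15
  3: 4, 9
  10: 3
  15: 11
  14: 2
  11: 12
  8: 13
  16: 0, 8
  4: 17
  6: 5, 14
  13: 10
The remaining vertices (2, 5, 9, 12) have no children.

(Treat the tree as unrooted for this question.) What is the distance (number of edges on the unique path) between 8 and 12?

9

The path is 8–13–10–3–4–17–7–15–11–12, which has 9 edges.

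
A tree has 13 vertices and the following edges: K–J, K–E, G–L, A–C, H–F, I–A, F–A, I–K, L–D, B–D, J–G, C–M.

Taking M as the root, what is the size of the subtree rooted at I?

I's subtree: {I, K, J, E, G, L, D, B}, size 8.

8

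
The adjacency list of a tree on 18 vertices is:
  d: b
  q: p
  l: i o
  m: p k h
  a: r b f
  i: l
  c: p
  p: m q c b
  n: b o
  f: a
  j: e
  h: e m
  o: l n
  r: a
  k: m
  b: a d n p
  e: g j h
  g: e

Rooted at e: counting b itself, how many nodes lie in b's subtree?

b's subtree: {b, n, a, d, o, r, f, l, i}, size 9.

9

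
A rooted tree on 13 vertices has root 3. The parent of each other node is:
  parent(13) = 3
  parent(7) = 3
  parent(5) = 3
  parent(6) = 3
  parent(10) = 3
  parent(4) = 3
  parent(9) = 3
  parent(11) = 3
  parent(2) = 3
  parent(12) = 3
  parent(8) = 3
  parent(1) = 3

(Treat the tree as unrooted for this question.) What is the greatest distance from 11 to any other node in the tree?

2

A farthest node from 11 is 10 (13, 9, 7, 4, 5, 1, 12, 2, 6, 8 also at distance 2).
The path 11-3-10 has 2 edges.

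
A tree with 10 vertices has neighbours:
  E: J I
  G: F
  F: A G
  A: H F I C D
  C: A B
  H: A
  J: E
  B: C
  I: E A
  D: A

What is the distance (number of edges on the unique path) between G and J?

5

G–F–A–I–E–J: 5 edges.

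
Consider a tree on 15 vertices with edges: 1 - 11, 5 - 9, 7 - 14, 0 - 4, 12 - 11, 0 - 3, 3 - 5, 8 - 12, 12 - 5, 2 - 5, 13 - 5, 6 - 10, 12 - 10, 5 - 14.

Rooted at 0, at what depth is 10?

4

Climbing from 10 to the root: 10–12–5–3–0. That's 4 steps.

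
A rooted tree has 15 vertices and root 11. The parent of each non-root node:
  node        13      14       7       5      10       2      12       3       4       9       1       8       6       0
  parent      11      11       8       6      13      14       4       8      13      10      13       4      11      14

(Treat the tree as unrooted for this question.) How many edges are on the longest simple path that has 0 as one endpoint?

6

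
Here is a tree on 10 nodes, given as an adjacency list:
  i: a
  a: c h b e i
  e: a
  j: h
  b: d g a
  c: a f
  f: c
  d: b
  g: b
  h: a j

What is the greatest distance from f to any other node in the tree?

4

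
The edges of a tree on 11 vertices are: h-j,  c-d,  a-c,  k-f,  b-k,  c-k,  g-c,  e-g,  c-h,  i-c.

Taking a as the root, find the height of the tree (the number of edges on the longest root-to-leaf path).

3

e sits deepest: a – c – g – e — 3 edges from the root.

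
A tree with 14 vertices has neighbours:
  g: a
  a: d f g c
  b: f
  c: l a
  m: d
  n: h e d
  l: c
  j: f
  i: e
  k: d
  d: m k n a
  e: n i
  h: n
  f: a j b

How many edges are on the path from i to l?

The path is i – e – n – d – a – c – l, which has 6 edges.

6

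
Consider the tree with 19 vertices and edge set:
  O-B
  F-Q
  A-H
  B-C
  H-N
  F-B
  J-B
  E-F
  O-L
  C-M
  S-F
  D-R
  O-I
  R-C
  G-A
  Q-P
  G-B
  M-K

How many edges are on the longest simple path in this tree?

7

Starting from N, a farthest node is P at distance 7.
One longest path: N-H-A-G-B-F-Q-P.
So the diameter is 7.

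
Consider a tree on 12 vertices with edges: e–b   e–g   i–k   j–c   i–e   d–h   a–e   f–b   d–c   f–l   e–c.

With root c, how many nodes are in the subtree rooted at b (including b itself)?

b's subtree: {b, f, l}, size 3.

3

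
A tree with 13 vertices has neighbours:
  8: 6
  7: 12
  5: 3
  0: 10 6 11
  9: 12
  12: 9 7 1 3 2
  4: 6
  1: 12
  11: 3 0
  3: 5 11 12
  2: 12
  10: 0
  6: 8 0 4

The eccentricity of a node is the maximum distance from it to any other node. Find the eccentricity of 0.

4

The node farthest from 0 is 9 (1, 7, 2 also at distance 4), via 0-11-3-12-9 — 4 edges.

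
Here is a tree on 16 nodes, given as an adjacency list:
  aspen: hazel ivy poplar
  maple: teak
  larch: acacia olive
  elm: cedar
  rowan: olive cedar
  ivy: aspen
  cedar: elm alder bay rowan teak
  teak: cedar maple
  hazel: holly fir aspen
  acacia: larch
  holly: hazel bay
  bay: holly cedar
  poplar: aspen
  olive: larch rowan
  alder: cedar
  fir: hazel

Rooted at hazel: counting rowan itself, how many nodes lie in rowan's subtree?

4

The subtree rooted at rowan contains: rowan, olive, larch, acacia — 4 nodes.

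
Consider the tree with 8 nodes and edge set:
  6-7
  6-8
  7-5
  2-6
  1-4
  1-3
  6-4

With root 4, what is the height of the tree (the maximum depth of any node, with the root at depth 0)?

3

A deepest node is 5, reached by 4–6–7–5.
That path has 3 edges, so the height is 3.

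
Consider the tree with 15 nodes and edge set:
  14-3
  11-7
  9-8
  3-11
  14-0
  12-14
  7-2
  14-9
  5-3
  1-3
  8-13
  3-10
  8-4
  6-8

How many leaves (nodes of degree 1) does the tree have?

9

Exactly 9 nodes have a single neighbour: 0, 1, 2, 4, 5, 6, 10, 12, 13.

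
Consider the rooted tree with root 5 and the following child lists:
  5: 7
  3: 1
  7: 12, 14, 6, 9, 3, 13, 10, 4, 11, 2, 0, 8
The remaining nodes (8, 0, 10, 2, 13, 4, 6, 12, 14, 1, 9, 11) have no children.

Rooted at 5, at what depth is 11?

2

Climbing from 11 to the root: 11 – 7 – 5. That's 2 steps.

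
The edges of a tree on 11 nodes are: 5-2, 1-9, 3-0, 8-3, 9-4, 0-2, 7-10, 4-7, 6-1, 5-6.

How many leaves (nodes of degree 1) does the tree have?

2

Degree-1 nodes: 8, 10 — 2 of them.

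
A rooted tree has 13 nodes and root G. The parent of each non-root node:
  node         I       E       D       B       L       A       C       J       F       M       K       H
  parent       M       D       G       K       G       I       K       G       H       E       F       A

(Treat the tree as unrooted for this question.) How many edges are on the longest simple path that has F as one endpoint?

Distances from F peak at 8, attained at J (L also at distance 8).
F – H – A – I – M – E – D – G – J

8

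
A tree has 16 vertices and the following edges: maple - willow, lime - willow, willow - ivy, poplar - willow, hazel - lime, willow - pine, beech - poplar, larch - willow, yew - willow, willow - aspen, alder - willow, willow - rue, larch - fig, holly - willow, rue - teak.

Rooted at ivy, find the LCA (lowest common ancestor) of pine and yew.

Path pine→root: pine willow ivy; path yew→root: yew willow ivy.
First common node: willow.

willow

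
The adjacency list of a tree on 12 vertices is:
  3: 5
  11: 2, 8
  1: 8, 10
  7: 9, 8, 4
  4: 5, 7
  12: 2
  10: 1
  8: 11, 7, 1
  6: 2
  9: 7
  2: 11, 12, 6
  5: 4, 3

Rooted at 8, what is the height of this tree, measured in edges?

4

A deepest node is 3, reached by 8-7-4-5-3.
That path has 4 edges, so the height is 4.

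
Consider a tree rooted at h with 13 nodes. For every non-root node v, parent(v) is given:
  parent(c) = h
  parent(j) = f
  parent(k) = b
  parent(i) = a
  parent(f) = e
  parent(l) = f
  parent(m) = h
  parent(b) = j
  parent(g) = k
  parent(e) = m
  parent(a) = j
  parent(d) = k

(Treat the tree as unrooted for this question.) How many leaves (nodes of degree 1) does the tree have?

Exactly 5 nodes have a single neighbour: c, d, g, i, l.

5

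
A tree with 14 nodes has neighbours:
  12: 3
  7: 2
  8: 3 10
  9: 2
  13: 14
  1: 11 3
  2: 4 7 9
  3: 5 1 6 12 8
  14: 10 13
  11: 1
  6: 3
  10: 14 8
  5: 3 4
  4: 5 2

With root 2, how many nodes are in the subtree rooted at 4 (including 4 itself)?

4's subtree: {4, 5, 3, 12, 8, 1, 6, 10, 11, 14, 13}, size 11.

11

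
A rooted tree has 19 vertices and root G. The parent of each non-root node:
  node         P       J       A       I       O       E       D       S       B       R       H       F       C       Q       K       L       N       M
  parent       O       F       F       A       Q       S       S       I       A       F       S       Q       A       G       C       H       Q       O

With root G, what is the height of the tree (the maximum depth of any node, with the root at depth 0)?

The longest root-to-leaf path is G–Q–F–A–I–S–H–L (7 edges).

7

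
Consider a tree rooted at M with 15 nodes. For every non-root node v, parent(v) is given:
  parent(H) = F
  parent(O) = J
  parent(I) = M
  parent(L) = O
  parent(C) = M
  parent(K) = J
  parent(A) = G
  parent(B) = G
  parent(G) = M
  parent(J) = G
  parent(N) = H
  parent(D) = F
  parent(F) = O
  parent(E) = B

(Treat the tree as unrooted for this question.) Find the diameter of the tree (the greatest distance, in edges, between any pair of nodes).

7

BFS from N reaches I last, at distance 7; BFS from I confirms no node is farther.
Path: N – H – F – O – J – G – M – I.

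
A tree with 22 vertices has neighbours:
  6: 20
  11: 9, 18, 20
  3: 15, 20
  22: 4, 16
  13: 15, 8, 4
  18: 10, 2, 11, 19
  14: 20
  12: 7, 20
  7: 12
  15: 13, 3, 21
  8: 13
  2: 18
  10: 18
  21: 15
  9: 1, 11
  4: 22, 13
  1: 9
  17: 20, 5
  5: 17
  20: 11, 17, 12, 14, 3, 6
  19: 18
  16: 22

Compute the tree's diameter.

9

Starting from 19, a farthest node is 16 at distance 9.
One longest path: 19 – 18 – 11 – 20 – 3 – 15 – 13 – 4 – 22 – 16.
So the diameter is 9.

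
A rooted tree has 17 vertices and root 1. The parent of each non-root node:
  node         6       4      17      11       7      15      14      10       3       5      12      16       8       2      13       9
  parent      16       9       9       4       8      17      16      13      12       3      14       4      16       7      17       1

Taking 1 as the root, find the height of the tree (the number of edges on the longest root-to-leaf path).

7

5 sits deepest: 1-9-4-16-14-12-3-5 — 7 edges from the root.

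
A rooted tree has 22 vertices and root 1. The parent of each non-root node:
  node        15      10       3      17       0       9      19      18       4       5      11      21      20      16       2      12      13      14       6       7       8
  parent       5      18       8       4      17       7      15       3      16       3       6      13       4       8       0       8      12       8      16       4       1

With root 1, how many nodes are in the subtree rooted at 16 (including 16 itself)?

10

The subtree rooted at 16 contains: 16, 4, 6, 17, 7, 20, 11, 0, 9, 2 — 10 nodes.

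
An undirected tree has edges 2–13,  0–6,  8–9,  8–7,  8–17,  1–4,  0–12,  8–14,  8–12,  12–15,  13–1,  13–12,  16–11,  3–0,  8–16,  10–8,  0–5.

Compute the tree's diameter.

Starting from 4, a farthest node is 11 at distance 6.
One longest path: 4–1–13–12–8–16–11.
So the diameter is 6.

6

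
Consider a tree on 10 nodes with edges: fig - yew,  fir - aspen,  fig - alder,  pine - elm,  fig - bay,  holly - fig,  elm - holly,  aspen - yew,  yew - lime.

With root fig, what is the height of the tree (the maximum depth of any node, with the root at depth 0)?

3

A deepest node is fir, reached by fig → yew → aspen → fir.
That path has 3 edges, so the height is 3.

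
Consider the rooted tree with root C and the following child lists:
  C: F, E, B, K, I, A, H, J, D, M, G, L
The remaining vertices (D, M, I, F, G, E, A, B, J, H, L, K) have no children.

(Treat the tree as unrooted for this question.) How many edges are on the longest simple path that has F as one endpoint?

2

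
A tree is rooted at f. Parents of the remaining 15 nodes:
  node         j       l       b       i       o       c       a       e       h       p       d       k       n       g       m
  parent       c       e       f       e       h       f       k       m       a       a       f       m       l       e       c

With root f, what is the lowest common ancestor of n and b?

f

Ancestors of n (toward the root): n, l, e, m, c, f.
Ancestors of b: b, f.
The deepest node appearing in both lists is f.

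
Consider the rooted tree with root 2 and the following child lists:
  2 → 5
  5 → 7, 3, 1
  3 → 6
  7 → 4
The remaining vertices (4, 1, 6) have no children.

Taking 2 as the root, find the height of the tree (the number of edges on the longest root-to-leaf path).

3

The longest root-to-leaf path is 2–5–7–4 (3 edges).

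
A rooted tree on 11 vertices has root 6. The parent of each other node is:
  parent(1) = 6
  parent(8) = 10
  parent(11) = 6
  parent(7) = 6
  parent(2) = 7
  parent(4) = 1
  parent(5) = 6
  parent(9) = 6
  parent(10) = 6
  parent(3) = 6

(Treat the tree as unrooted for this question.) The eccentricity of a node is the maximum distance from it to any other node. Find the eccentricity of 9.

3

The node farthest from 9 is 2 (8, 4 also at distance 3), via 9 – 6 – 7 – 2 — 3 edges.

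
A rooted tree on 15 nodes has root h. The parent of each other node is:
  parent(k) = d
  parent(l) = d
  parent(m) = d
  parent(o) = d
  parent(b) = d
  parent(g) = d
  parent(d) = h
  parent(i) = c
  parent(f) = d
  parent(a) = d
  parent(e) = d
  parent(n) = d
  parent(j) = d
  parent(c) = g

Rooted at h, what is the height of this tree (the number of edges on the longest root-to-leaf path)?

A deepest node is i, reached by h–d–g–c–i.
That path has 4 edges, so the height is 4.

4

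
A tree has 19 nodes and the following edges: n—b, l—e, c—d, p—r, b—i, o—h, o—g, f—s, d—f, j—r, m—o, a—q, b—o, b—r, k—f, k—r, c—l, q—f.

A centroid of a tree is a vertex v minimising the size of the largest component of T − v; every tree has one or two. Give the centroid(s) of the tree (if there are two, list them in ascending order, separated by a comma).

Delete r: the remaining components have sizes 9, 7, 1, 1. Max 9 ≤ 9, so r is a centroid.
Every other node leaves some component of size > 9, so the centroid is unique.

r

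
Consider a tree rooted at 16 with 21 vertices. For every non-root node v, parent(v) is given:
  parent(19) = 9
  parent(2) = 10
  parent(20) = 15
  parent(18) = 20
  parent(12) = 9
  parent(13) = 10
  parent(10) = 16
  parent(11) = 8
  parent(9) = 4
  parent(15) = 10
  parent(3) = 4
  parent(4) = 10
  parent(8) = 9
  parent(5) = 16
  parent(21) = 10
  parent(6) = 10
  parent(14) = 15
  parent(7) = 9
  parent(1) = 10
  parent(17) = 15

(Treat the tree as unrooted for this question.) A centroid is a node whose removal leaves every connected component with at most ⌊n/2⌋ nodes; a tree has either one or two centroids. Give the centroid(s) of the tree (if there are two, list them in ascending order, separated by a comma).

10

Removing 10 splits the tree into components of sizes 8, 5, 2, 1, 1, 1, 1, 1; the largest is 8 ≤ ⌊21/2⌋ = 10.
No neighbour of 10 does as well, so 10 is the unique centroid.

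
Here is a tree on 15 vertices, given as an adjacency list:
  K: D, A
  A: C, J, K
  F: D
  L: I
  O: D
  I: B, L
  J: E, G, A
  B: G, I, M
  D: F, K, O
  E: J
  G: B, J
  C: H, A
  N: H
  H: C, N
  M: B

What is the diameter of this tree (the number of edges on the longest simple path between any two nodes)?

8

A longest path is N-H-C-A-J-G-B-I-L, with 8 edges.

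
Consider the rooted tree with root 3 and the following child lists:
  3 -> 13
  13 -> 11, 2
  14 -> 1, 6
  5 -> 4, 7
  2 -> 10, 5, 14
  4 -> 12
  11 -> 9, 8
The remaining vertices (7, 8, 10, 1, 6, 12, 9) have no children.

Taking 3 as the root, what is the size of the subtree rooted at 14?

Descendants of 14 (including itself): 14, 6, 1. That's 3.

3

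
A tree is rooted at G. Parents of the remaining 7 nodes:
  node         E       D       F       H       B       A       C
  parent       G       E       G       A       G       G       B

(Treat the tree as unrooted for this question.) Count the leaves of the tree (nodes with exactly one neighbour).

4

The leaves are C, D, F, H.
That is 4 leaves.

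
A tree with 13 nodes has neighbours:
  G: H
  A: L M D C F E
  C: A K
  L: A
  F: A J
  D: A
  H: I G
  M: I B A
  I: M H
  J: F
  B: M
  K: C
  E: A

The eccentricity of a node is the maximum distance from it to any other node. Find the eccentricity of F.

Distances from F peak at 5, attained at G.
F-A-M-I-H-G

5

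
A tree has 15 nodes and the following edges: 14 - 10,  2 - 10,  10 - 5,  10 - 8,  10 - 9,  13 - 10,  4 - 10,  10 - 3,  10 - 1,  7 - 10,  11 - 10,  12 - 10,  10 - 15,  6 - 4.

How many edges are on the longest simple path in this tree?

BFS from 6 reaches 7 last, at distance 3; BFS from 7 confirms no node is farther.
Path: 6-4-10-7.

3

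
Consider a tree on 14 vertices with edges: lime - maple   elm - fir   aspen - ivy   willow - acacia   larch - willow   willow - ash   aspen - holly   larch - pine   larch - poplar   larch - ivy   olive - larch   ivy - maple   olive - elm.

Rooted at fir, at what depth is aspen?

5

Climbing from aspen to the root: aspen–ivy–larch–olive–elm–fir. That's 5 steps.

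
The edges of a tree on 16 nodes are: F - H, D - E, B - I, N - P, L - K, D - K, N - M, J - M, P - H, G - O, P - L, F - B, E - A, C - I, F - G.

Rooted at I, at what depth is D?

Climbing from D to the root: D–K–L–P–H–F–B–I. That's 7 steps.

7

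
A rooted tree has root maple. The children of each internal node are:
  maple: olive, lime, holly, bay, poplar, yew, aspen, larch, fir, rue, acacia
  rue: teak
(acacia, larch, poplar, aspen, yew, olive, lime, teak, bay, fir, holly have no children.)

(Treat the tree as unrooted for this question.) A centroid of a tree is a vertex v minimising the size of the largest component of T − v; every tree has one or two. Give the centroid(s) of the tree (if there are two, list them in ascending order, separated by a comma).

maple

Delete maple: the remaining components have sizes 2, 1, 1, 1, 1, 1, 1, 1, 1, 1, 1. Max 2 ≤ 6, so maple is a centroid.
Every other node leaves some component of size > 6, so the centroid is unique.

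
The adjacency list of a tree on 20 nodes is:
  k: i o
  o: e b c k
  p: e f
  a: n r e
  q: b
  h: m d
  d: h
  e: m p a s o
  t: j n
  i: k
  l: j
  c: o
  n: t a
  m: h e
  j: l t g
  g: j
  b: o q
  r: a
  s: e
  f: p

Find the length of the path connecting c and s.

The path is c – o – e – s, which has 3 edges.

3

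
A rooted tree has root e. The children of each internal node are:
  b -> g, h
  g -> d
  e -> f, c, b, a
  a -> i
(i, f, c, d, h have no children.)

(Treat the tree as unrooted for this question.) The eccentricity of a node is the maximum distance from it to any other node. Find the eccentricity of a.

Distances from a peak at 4, attained at d.
a–e–b–g–d

4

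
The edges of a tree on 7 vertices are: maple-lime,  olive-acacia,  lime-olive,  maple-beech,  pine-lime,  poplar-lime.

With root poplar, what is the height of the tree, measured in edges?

A deepest node is beech, reached by poplar–lime–maple–beech.
That path has 3 edges, so the height is 3.

3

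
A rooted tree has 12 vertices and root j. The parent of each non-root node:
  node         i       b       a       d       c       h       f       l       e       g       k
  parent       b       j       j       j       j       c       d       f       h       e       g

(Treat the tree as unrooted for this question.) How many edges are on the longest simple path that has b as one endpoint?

6

The node farthest from b is k, via b – j – c – h – e – g – k — 6 edges.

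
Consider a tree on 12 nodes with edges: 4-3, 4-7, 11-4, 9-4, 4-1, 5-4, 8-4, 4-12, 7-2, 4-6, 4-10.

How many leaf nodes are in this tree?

The leaves are 1, 2, 3, 5, 6, 8, 9, 10, 11, 12.
That is 10 leaves.

10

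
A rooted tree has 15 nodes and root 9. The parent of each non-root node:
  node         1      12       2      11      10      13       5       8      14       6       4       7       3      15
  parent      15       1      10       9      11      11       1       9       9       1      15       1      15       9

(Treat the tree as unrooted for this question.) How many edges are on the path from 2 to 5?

6

The path is 2 – 10 – 11 – 9 – 15 – 1 – 5, which has 6 edges.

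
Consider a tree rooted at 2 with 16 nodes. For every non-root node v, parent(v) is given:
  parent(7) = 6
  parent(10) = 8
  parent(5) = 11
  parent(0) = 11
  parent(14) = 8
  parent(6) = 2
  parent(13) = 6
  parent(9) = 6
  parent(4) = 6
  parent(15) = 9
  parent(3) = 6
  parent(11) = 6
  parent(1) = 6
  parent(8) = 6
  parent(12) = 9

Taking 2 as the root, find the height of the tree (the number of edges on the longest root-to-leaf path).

3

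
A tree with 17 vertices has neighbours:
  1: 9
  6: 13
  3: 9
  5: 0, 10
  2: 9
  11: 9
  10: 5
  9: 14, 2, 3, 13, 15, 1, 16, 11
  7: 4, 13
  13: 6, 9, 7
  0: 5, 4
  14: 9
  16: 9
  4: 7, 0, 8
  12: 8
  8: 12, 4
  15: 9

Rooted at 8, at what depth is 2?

8 – 4 – 7 – 13 – 9 – 2 — 5 edges.

5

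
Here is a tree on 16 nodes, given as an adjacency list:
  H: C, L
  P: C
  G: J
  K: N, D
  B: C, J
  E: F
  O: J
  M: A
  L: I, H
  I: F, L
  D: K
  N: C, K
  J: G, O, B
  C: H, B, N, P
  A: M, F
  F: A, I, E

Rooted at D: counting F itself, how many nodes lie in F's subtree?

4

Descendants of F (including itself): F, E, A, M. That's 4.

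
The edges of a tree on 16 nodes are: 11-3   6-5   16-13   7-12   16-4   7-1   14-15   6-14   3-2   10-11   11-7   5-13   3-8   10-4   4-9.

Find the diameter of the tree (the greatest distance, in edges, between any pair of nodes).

10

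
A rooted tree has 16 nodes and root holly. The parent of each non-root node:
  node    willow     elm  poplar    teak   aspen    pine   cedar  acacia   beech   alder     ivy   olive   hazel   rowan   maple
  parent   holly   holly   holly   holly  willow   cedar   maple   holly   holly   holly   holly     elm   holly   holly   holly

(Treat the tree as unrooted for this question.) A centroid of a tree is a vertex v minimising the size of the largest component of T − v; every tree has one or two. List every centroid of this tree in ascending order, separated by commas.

holly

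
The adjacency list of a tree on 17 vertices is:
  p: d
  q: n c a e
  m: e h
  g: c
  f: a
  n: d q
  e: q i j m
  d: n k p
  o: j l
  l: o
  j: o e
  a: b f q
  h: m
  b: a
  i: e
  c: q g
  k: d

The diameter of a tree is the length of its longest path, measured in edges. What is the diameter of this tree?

7

BFS from l reaches k last, at distance 7; BFS from k confirms no node is farther.
Path: l–o–j–e–q–n–d–k.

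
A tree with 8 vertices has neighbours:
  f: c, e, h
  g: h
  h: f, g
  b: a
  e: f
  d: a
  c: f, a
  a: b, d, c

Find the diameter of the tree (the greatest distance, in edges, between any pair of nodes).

5

BFS from g reaches d last, at distance 5; BFS from d confirms no node is farther.
Path: g - h - f - c - a - d.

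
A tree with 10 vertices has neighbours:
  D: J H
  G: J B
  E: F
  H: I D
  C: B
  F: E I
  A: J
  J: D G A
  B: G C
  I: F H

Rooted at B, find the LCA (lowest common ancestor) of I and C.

Path I→root: I H D J G B; path C→root: C B.
First common node: B.

B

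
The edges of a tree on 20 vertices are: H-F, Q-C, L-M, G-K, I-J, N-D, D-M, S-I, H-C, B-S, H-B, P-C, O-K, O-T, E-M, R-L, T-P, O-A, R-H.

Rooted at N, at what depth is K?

10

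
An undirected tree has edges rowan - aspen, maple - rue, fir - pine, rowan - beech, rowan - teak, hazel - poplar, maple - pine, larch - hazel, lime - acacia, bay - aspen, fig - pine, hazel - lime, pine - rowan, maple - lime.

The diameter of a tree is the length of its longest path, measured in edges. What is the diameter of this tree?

Starting from bay, a farthest node is larch at distance 7.
One longest path: bay–aspen–rowan–pine–maple–lime–hazel–larch.
So the diameter is 7.

7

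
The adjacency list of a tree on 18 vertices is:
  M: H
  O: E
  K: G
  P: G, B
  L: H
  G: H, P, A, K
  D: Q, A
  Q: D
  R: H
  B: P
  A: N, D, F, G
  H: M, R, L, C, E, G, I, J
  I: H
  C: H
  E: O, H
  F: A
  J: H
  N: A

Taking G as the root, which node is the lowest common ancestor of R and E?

Ancestors of R (toward the root): R, H, G.
Ancestors of E: E, H, G.
The deepest node appearing in both lists is H.

H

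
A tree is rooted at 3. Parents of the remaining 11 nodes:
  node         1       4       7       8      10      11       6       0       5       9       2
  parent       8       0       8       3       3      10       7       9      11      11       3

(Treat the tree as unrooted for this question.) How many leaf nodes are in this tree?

Degree-1 nodes: 1, 2, 4, 5, 6 — 5 of them.

5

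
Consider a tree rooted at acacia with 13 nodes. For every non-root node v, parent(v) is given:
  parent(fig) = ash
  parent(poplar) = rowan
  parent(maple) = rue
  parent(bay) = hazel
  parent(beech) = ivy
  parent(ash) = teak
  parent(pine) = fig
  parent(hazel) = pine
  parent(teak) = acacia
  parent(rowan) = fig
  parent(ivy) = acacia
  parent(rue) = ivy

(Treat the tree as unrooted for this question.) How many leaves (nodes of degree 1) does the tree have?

Exactly 4 nodes have a single neighbour: bay, beech, maple, poplar.

4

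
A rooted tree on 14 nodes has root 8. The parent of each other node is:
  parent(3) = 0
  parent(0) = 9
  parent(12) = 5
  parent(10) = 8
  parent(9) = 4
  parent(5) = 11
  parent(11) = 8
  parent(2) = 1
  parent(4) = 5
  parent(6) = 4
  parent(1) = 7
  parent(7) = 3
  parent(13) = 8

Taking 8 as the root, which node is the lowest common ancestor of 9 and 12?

5

Path 9→root: 9 4 5 11 8; path 12→root: 12 5 11 8.
First common node: 5.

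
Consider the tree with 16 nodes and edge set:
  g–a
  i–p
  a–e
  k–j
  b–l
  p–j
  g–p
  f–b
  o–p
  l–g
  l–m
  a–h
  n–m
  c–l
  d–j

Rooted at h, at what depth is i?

4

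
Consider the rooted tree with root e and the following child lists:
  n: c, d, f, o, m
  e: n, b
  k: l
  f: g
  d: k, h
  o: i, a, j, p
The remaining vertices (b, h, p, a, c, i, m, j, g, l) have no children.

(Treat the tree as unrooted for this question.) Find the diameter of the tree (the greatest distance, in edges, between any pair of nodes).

Starting from b, a farthest node is l at distance 5.
One longest path: b – e – n – d – k – l.
So the diameter is 5.

5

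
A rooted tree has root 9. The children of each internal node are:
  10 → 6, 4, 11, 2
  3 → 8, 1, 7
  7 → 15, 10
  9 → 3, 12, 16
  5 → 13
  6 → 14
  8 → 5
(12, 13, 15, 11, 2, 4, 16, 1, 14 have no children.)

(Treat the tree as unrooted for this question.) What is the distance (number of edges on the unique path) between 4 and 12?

5

4 - 10 - 7 - 3 - 9 - 12: 5 edges.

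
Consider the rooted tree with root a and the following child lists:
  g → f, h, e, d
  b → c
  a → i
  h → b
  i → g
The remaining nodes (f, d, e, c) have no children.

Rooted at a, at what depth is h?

3

Path from a to h: a → i → g → h, which has 3 edges.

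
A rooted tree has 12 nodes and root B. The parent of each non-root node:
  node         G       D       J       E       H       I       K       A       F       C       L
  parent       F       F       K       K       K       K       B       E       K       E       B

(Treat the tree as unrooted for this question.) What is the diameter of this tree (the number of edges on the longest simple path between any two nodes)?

A longest path is A–E–K–F–D, with 4 edges.

4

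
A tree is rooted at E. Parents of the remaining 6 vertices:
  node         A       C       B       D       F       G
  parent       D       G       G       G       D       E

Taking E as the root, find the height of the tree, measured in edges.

The longest root-to-leaf path is E → G → D → A (3 edges).

3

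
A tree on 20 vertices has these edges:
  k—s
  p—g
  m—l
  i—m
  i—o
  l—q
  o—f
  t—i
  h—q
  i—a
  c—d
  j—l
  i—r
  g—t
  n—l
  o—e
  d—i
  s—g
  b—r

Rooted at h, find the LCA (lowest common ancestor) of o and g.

Ancestors of o (toward the root): o, i, m, l, q, h.
Ancestors of g: g, t, i, m, l, q, h.
The deepest node appearing in both lists is i.

i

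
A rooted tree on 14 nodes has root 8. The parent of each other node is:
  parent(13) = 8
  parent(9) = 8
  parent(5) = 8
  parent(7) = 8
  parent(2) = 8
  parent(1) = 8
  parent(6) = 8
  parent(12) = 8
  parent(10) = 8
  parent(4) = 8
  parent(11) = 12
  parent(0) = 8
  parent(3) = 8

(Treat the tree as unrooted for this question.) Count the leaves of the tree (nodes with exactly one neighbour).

The leaves are 0, 1, 2, 3, 4, 5, 6, 7, 9, 10, 11, 13.
That is 12 leaves.

12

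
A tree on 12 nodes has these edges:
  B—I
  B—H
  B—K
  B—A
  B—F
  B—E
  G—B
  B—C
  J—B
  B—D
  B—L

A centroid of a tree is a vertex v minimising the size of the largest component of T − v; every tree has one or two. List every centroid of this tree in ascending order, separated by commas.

If B is removed the pieces have sizes 1, 1, 1, 1, 1, 1, 1, 1, 1, 1, 1, all ≤ ⌊12/2⌋ = 6.
Every other node leaves some component of size > 6, so the centroid is unique.

B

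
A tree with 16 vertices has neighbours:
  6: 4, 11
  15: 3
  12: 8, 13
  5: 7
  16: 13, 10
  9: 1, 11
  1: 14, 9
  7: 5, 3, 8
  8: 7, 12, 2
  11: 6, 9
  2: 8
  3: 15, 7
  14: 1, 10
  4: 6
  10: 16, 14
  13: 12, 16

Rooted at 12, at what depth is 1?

5

12 → 13 → 16 → 10 → 14 → 1 — 5 edges.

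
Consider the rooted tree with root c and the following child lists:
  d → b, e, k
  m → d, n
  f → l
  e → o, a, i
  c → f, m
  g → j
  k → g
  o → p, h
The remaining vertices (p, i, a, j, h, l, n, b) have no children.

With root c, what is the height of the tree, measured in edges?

5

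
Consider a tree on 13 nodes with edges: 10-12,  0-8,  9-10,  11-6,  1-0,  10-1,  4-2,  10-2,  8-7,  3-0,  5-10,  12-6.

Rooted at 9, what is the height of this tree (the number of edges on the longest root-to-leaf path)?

5

7 sits deepest: 9–10–1–0–8–7 — 5 edges from the root.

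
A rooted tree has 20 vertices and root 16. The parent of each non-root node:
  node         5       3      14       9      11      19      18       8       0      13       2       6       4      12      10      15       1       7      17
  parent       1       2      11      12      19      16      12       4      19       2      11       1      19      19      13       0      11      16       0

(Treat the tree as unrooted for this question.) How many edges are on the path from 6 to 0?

4

The path is 6 - 1 - 11 - 19 - 0, which has 4 edges.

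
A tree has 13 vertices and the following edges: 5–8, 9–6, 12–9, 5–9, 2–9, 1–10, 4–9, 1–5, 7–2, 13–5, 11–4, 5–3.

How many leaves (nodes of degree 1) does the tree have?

8

The leaves are 3, 6, 7, 8, 10, 11, 12, 13.
That is 8 leaves.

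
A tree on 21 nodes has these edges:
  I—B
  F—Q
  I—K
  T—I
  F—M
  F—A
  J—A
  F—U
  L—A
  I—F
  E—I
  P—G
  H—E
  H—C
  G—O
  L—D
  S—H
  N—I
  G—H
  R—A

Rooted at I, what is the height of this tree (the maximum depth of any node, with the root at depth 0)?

4

D sits deepest: I → F → A → L → D — 4 edges from the root.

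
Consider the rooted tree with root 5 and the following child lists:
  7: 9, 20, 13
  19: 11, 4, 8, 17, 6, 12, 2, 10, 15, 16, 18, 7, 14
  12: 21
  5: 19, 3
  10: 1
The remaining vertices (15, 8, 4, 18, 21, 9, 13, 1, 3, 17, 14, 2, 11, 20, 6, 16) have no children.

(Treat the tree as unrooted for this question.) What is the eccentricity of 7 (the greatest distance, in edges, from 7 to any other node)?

3

The node farthest from 7 is 3 (21, 1 also at distance 3), via 7 – 19 – 5 – 3 — 3 edges.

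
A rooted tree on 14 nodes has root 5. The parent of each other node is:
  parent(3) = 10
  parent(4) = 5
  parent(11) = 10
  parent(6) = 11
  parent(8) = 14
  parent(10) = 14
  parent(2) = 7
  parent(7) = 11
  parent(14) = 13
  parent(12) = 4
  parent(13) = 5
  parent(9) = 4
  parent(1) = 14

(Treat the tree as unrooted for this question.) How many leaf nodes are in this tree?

7

Degree-1 nodes: 1, 2, 3, 6, 8, 9, 12 — 7 of them.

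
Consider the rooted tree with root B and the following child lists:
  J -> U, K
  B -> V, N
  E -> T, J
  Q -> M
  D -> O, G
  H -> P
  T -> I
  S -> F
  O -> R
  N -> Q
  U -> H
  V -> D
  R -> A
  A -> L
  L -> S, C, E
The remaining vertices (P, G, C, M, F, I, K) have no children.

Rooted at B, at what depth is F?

8

Path from B to F: B – V – D – O – R – A – L – S – F, which has 8 edges.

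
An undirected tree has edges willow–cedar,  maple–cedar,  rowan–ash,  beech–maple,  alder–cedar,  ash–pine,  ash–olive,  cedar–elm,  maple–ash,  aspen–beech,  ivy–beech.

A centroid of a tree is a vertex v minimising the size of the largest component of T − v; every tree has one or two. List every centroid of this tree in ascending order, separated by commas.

If maple is removed the pieces have sizes 4, 4, 3, all ≤ ⌊12/2⌋ = 6.
No neighbour of maple does as well, so maple is the unique centroid.

maple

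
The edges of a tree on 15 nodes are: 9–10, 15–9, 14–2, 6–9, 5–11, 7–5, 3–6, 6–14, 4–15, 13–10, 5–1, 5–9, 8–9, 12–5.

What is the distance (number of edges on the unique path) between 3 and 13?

4

The path is 3–6–9–10–13, which has 4 edges.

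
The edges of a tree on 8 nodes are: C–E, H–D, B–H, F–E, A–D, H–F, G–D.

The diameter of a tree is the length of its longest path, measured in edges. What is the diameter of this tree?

5

Starting from C, a farthest node is G at distance 5.
One longest path: C – E – F – H – D – G.
So the diameter is 5.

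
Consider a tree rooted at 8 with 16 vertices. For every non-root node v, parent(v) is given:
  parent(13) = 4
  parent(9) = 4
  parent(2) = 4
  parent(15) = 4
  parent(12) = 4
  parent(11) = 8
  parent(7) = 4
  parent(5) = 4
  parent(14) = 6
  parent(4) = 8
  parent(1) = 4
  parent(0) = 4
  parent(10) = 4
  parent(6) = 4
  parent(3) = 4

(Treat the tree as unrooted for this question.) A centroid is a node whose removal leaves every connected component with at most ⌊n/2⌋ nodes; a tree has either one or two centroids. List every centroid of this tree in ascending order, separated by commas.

Delete 4: the remaining components have sizes 2, 2, 1, 1, 1, 1, 1, 1, 1, 1, 1, 1, 1. Max 2 ≤ 8, so 4 is a centroid.
Every other node leaves some component of size > 8, so the centroid is unique.

4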